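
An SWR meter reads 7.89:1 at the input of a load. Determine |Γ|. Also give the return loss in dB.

|Γ| = (S − 1)/(S + 1) = (7.89 − 1)/(7.89 + 1) = 6.89/8.89
RL = −20·log₁₀|Γ| = −20·log₁₀(0.775)

|Γ| ≈ 0.775; return loss ≈ 2.21 dB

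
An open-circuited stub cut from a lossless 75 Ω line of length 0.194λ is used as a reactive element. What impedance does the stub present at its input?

Z_in ≈ −j27.5 Ω

βl = 2π × 0.194 = 69.8°
tan(βl) = 2.72
For an open-circuited stub, Z_in = −jZ_0·cot(βl) = −jZ_0/tan(βl)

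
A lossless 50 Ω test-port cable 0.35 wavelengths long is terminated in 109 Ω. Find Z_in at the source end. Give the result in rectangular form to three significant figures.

Z_in ≈ 31.5 + j25.8 Ω

βl = 2π × 0.35 = 126°
tan(βl) = tan(126°) = -1.38
Z_in = Z_0·(Z_L + jZ_0·tanβl)/(Z_0 + jZ_L·tanβl)
     = 50·(109 − j68.8)/(50 − j150)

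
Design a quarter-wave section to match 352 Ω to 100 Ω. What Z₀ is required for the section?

Z_qwt = √(Z_0·R_L) = √(100 × 352) = √35200

Z_qwt ≈ 188 Ω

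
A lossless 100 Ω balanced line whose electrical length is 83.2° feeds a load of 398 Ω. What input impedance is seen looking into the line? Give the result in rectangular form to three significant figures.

tan(βl) = tan(83.2°) = 8.39
Z_in = Z_0·(Z_L + jZ_0·tanβl)/(Z_0 + jZ_L·tanβl)
     = 100·(398 + j839)/(100 + j3340)

Z_in ≈ 25.5 − j11.2 Ω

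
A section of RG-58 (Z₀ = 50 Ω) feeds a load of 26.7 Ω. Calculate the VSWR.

Γ = (26.7 − 50)/(26.7 + 50) = -0.304
VSWR = (1 + 0.304)/(1 − 0.304)

VSWR ≈ 1.87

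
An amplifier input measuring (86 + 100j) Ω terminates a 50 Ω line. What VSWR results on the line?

Γ = (Z_L − Z_0)/(Z_L + Z_0) = (36 + j100)/(136 + j100)
|Γ| = 106/169 = 0.63
VSWR = (1 + |Γ|)/(1 − |Γ|) = 1.63/0.37

VSWR ≈ 4.4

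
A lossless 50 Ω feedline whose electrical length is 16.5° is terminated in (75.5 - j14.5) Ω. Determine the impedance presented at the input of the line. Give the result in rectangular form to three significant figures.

tan(βl) = tan(16.5°) = 0.296
Z_in = Z_0·(Z_L + jZ_0·tanβl)/(Z_0 + jZ_L·tanβl)
     = 50·(75.5 + j0.311)/(54.3 + j22.4)

Z_in ≈ 59.5 − j24.2 Ω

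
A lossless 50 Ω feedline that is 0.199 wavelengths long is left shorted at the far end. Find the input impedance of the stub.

Z_in ≈ +j151 Ω

βl = 2π × 0.199 = 71.6°
tan(βl) = 3.01
For a shorted stub, Z_in = jZ_0·tan(βl)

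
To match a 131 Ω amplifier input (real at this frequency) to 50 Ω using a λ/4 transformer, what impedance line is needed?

Z_qwt ≈ 80.9 Ω

Z_qwt = √(Z_0·R_L) = √(50 × 131) = √6550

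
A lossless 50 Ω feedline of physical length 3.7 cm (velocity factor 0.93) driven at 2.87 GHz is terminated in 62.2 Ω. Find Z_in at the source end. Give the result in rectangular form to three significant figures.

λ = v/f = 0.93·c / 2.87 GHz = 0.0972 m
βl = 2π·l/λ = 2π × 0.381 = 137°
tan(βl) = tan(137°) = -0.932
Z_in = Z_0·(Z_L + jZ_0·tanβl)/(Z_0 + jZ_L·tanβl)
     = 50·(62.2 − j46.6)/(50 − j58)

Z_in ≈ 49.6 + j10.9 Ω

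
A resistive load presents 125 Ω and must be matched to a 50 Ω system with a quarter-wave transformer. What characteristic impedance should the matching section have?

Z_qwt ≈ 79.1 Ω

Z_qwt = √(Z_0·R_L) = √(50 × 125) = √6250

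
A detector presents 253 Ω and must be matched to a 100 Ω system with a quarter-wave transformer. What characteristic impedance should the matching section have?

Z_qwt ≈ 159 Ω

Z_qwt = √(Z_0·R_L) = √(100 × 253) = √25300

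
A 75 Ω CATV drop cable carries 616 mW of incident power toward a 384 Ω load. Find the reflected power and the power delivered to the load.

Γ = (384 − 75)/(384 + 75) = 0.673
|Γ|² = 0.453
P_refl = |Γ|²·P_inc = 279 mW, P_del = (1 − |Γ|²)·P_inc = 337 mW

P_reflected ≈ 279 mW; P_delivered ≈ 337 mW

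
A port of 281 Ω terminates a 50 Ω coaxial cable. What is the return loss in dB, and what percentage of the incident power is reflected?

RL ≈ 3.12 dB; 48.7% of incident power reflected

Γ = (281 − 50)/(281 + 50) = 0.698
RL = −20·log₁₀(0.698) = 3.12 dB
P_refl/P_inc = |Γ|² = 0.487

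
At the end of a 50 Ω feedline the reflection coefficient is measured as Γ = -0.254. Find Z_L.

Z_L ≈ 29.7 Ω

Z_L = Z_0·(1 + Γ)/(1 − Γ) = 50·(0.746)/(1.25)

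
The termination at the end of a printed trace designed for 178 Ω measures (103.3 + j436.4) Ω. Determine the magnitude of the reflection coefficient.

Γ = (Z_L − Z_0)/(Z_L + Z_0) = (-74.7 + j436.4)/(281.3 + j436.4)
|Γ| = 443/519

|Γ| ≈ 0.853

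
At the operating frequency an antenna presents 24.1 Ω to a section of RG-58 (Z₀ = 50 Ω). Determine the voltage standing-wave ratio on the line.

For a purely resistive load, VSWR = R_L/Z_0 or Z_0/R_L (whichever > 1) = 50/24.1

VSWR ≈ 2.07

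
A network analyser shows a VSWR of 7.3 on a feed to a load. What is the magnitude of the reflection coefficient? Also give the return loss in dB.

|Γ| = (S − 1)/(S + 1) = (7.3 − 1)/(7.3 + 1) = 6.3/8.3
RL = −20·log₁₀|Γ| = −20·log₁₀(0.759)

|Γ| ≈ 0.759; return loss ≈ 2.39 dB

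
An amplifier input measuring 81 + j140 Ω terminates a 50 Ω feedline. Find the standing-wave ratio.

VSWR ≈ 6.93

Γ = (Z_L − Z_0)/(Z_L + Z_0) = (31 + j140)/(131 + j140)
|Γ| = 143/192 = 0.748
VSWR = (1 + |Γ|)/(1 − |Γ|) = 1.75/0.252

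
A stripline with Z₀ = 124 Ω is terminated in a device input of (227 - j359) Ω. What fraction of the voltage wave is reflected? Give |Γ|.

|Γ| ≈ 0.744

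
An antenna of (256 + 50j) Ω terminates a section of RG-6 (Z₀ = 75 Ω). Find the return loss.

Γ = (181 + j50)/(331 + j50), |Γ| = 0.561
RL = −20·log₁₀|Γ| = −20·log₁₀(0.561)

RL ≈ 5.02 dB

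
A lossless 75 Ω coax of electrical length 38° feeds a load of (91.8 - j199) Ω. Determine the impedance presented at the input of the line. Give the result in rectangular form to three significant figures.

tan(βl) = tan(38°) = 0.781
Z_in = Z_0·(Z_L + jZ_0·tanβl)/(Z_0 + jZ_L·tanβl)
     = 75·(91.8 − j140)/(230 + j71.7)

Z_in ≈ 14.3 − j50.1 Ω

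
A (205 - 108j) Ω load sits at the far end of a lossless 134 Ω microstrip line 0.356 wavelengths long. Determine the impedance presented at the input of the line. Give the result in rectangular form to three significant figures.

βl = 2π × 0.356 = 128°
tan(βl) = tan(128°) = -1.27
Z_in = Z_0·(Z_L + jZ_0·tanβl)/(Z_0 + jZ_L·tanβl)
     = 134·(205 − j279)/(-3.44 − j261)

Z_in ≈ 142 + j107 Ω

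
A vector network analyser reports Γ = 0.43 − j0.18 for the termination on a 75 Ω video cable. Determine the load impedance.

Z_L ≈ 164 − j75.6 Ω

Z_L = Z_0·(1 + Γ)/(1 − Γ) = 75·(1.43 − j0.18)/(0.57 + j0.18)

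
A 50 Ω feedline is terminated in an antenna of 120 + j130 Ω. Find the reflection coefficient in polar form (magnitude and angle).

Γ = (Z_L − Z_0)/(Z_L + Z_0) = (70 + j130)/(170 + j130)
|Γ| = 148/214 = 0.69

Γ ≈ 0.69 ∠ 24.3°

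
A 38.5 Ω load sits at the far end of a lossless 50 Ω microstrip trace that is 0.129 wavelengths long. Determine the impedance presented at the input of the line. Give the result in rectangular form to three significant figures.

βl = 2π × 0.129 = 46.4°
tan(βl) = tan(46.4°) = 1.05
Z_in = Z_0·(Z_L + jZ_0·tanβl)/(Z_0 + jZ_L·tanβl)
     = 50·(38.5 + j52.6)/(50 + j40.5)

Z_in ≈ 49 + j12.9 Ω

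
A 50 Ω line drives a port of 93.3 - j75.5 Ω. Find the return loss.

RL ≈ 5.39 dB

Γ = (43.3 − j75.5)/(143.3 − j75.5), |Γ| = 0.537
RL = −20·log₁₀|Γ| = −20·log₁₀(0.537)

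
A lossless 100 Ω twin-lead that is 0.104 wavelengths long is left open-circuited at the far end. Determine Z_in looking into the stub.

Z_in ≈ −j131 Ω

βl = 2π × 0.104 = 37.4°
tan(βl) = 0.766
For an open-circuited stub, Z_in = −jZ_0·cot(βl) = −jZ_0/tan(βl)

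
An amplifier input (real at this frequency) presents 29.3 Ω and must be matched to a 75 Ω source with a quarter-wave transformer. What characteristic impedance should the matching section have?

Z_qwt ≈ 46.9 Ω

Z_qwt = √(Z_0·R_L) = √(75 × 29.3) = √2198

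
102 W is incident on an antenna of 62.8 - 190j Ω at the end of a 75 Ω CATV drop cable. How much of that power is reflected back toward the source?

|Γ| = |(-12.2 − j190)/(137.8 − j190)| = 0.811
|Γ|² = 0.658
P_refl = |Γ|²·P_inc = 67.1 W, P_del = (1 − |Γ|²)·P_inc = 34.9 W

P_reflected ≈ 67.1 W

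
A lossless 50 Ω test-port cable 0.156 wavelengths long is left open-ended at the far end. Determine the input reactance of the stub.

βl = 2π × 0.156 = 56.2°
tan(βl) = 1.49
For an open-ended stub, Z_in = −jZ_0·cot(βl) = −jZ_0/tan(βl)

X_in ≈ -33.5 Ω (capacitive)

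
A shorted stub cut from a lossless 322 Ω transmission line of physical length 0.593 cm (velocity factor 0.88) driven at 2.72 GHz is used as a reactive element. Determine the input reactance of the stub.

λ = v/f = 0.88·c / 2.72 GHz = 0.0971 m
βl = 2π·l/λ = 2π × 0.0611 = 22°
tan(βl) = 0.404
For a shorted stub, Z_in = jZ_0·tan(βl)

X_in ≈ 130 Ω (inductive)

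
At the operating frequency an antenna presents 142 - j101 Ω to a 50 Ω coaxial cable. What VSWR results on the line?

VSWR ≈ 4.4

Γ = (Z_L − Z_0)/(Z_L + Z_0) = (92 − j101)/(192 − j101)
|Γ| = 137/217 = 0.63
VSWR = (1 + |Γ|)/(1 − |Γ|) = 1.63/0.37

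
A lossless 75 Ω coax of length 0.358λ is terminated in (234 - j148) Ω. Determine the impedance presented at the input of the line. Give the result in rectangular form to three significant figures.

Z_in ≈ 34.8 + j73.5 Ω

βl = 2π × 0.358 = 129°
tan(βl) = tan(129°) = -1.24
Z_in = Z_0·(Z_L + jZ_0·tanβl)/(Z_0 + jZ_L·tanβl)
     = 75·(234 − j241)/(-109 − j290)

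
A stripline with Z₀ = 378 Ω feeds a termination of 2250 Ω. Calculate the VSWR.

Γ = (2250 − 378)/(2250 + 378) = 0.712
VSWR = (1 + 0.712)/(1 − 0.712)

VSWR ≈ 5.95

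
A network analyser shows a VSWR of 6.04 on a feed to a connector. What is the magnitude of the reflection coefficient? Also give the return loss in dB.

|Γ| = (S − 1)/(S + 1) = (6.04 − 1)/(6.04 + 1) = 5.04/7.04
RL = −20·log₁₀|Γ| = −20·log₁₀(0.716)

|Γ| ≈ 0.716; return loss ≈ 2.9 dB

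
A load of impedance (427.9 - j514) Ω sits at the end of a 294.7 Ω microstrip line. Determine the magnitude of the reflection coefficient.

|Γ| ≈ 0.599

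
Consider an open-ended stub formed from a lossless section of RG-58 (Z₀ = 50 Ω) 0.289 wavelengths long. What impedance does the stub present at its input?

βl = 2π × 0.289 = 104°
tan(βl) = -4
For an open-ended stub, Z_in = −jZ_0·cot(βl) = −jZ_0/tan(βl)

Z_in ≈ +j12.5 Ω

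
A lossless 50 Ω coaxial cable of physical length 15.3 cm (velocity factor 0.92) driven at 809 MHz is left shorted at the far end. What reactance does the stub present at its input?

X_in ≈ -16.8 Ω (capacitive)

λ = v/f = 0.92·c / 809 MHz = 0.341 m
βl = 2π·l/λ = 2π × 0.448 = 161°
tan(βl) = -0.336
For a shorted stub, Z_in = jZ_0·tan(βl)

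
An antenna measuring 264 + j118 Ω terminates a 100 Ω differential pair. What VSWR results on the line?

Γ = (Z_L − Z_0)/(Z_L + Z_0) = (164 + j118)/(364 + j118)
|Γ| = 202/383 = 0.528
VSWR = (1 + |Γ|)/(1 − |Γ|) = 1.53/0.472

VSWR ≈ 3.24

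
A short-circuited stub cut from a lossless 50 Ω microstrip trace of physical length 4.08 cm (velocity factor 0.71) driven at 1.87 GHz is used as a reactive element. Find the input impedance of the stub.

λ = v/f = 0.71·c / 1.87 GHz = 0.114 m
βl = 2π·l/λ = 2π × 0.358 = 129°
tan(βl) = -1.24
For a short-circuited stub, Z_in = jZ_0·tan(βl)

Z_in ≈ −j61.9 Ω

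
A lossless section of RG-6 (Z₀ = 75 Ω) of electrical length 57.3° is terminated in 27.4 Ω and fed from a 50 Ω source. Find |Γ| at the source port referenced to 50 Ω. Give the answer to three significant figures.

tan(βl) = 1.56
Z_in = Z_0·(Z_L + jZ_0·tanβl)/(Z_0 + jZ_L·tanβl) = 70.9 + j76.5 Ω
Γ_s = (Z_in − Z_s)/(Z_in + Z_s) = (20.9 + j76.5)/(121 + j76.5), |Γ_s| = 0.554

|Γ| ≈ 0.554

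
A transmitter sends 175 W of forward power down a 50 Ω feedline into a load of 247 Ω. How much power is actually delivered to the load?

Γ = (247 − 50)/(247 + 50) = 0.663
|Γ|² = 0.44
P_refl = |Γ|²·P_inc = 77 W, P_del = (1 − |Γ|²)·P_inc = 98 W

P_delivered ≈ 98 W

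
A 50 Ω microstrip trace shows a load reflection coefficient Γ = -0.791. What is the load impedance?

Z_L = Z_0·(1 + Γ)/(1 − Γ) = 50·(0.209)/(1.79)

Z_L ≈ 5.83 Ω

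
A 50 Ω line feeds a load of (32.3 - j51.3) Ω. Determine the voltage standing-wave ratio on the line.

Γ = (Z_L − Z_0)/(Z_L + Z_0) = (-17.7 − j51.3)/(82.3 − j51.3)
|Γ| = 54.3/97 = 0.56
VSWR = (1 + |Γ|)/(1 − |Γ|) = 1.56/0.44

VSWR ≈ 3.54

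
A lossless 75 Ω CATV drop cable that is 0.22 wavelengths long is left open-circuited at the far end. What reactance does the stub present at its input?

βl = 2π × 0.22 = 79.2°
tan(βl) = 5.24
For an open-circuited stub, Z_in = −jZ_0·cot(βl) = −jZ_0/tan(βl)

X_in ≈ -14.3 Ω (capacitive)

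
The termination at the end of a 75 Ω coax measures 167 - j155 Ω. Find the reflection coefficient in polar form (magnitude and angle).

Γ = (Z_L − Z_0)/(Z_L + Z_0) = (92 − j155)/(242 − j155)
|Γ| = 180/287 = 0.627

Γ ≈ 0.627 ∠ -26.7°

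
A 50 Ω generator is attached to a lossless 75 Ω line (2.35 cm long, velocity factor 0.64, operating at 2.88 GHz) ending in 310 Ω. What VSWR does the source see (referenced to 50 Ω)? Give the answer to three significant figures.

VSWR ≈ 4.04

λ = v/f = 0.64·c / 2.88 GHz = 0.0667 m
βl = 2π·l/λ = 2π × 0.352 = 127°
tan(βl) = -1.33
Z_in = Z_0·(Z_L + jZ_0·tanβl)/(Z_0 + jZ_L·tanβl) = 27.5 + j51.3 Ω
Γ_s = (Z_in − Z_s)/(Z_in + Z_s) = (-22.5 + j51.3)/(77.5 + j51.3), |Γ_s| = 0.603
VSWR = (1 + |Γ_s|)/(1 − |Γ_s|)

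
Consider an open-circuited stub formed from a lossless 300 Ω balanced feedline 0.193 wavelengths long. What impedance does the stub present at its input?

βl = 2π × 0.193 = 69.5°
tan(βl) = 2.67
For an open-circuited stub, Z_in = −jZ_0·cot(βl) = −jZ_0/tan(βl)

Z_in ≈ −j112 Ω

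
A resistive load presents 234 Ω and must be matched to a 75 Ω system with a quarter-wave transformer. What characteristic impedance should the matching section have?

Z_qwt ≈ 132 Ω

Z_qwt = √(Z_0·R_L) = √(75 × 234) = √17550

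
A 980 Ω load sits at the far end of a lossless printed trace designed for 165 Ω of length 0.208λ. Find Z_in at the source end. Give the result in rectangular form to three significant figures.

βl = 2π × 0.208 = 74.9°
tan(βl) = tan(74.9°) = 3.7
Z_in = Z_0·(Z_L + jZ_0·tanβl)/(Z_0 + jZ_L·tanβl)
     = 165·(980 + j611)/(165 + j3630)

Z_in ≈ 29.7 − j43.2 Ω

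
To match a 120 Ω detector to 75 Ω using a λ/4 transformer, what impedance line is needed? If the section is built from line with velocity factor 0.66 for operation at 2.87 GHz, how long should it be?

Z_qwt ≈ 94.9 Ω; length ≈ 1.72 cm

Z_qwt = √(Z_0·R_L) = √(75 × 120) = √9000
λ = 0.66·c/f = 0.069 m, so l = λ/4 = 0.0172 m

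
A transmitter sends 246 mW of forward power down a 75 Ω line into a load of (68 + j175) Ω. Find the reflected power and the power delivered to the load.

P_reflected ≈ 148 mW; P_delivered ≈ 98.3 mW

|Γ| = |(-7 + j175)/(143 + j175)| = 0.775
|Γ|² = 0.601
P_refl = |Γ|²·P_inc = 148 mW, P_del = (1 − |Γ|²)·P_inc = 98.3 mW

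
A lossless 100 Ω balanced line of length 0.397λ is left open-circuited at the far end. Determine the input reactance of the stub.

X_in ≈ 132 Ω (inductive)

βl = 2π × 0.397 = 143°
tan(βl) = -0.756
For an open-circuited stub, Z_in = −jZ_0·cot(βl) = −jZ_0/tan(βl)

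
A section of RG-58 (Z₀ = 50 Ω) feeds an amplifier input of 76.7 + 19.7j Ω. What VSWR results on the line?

Γ = (Z_L − Z_0)/(Z_L + Z_0) = (26.7 + j19.7)/(126.7 + j19.7)
|Γ| = 33.2/128 = 0.259
VSWR = (1 + |Γ|)/(1 − |Γ|) = 1.26/0.741

VSWR ≈ 1.7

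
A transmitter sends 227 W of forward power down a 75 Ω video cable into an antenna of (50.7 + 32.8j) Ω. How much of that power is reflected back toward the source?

P_reflected ≈ 22.4 W

|Γ| = |(-24.3 + j32.8)/(125.7 + j32.8)| = 0.314
|Γ|² = 0.0987
P_refl = |Γ|²·P_inc = 22.4 W, P_del = (1 − |Γ|²)·P_inc = 205 W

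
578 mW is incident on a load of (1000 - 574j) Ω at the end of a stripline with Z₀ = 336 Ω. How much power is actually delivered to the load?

P_delivered ≈ 367 mW

|Γ| = |(664 − j574)/(1336 − j574)| = 0.604
|Γ|² = 0.364
P_refl = |Γ|²·P_inc = 211 mW, P_del = (1 − |Γ|²)·P_inc = 367 mW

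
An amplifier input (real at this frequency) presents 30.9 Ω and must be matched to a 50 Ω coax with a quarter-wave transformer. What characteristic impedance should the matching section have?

Z_qwt = √(Z_0·R_L) = √(50 × 30.9) = √1545

Z_qwt ≈ 39.3 Ω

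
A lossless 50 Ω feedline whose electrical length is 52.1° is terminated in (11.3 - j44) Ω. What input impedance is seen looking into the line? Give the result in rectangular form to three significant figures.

Z_in ≈ 6.48 + j8.61 Ω

tan(βl) = tan(52.1°) = 1.28
Z_in = Z_0·(Z_L + jZ_0·tanβl)/(Z_0 + jZ_L·tanβl)
     = 50·(11.3 + j20.2)/(107 + j14.5)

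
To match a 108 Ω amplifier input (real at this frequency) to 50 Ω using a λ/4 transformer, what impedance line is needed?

Z_qwt ≈ 73.5 Ω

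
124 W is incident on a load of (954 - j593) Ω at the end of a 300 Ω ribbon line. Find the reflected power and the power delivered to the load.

|Γ| = |(654 − j593)/(1254 − j593)| = 0.636
|Γ|² = 0.405
P_refl = |Γ|²·P_inc = 50.2 W, P_del = (1 − |Γ|²)·P_inc = 73.8 W

P_reflected ≈ 50.2 W; P_delivered ≈ 73.8 W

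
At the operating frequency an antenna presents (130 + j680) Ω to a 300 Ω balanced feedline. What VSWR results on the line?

Γ = (Z_L − Z_0)/(Z_L + Z_0) = (-170 + j680)/(430 + j680)
|Γ| = 701/805 = 0.871
VSWR = (1 + |Γ|)/(1 − |Γ|) = 1.87/0.129

VSWR ≈ 14.5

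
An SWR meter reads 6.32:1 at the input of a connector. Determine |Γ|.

|Γ| ≈ 0.727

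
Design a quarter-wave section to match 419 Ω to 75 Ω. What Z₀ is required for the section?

Z_qwt = √(Z_0·R_L) = √(75 × 419) = √31420

Z_qwt ≈ 177 Ω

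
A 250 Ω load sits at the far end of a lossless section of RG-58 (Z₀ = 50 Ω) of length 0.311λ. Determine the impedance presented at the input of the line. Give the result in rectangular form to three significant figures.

Z_in ≈ 11.6 + j19.2 Ω

βl = 2π × 0.311 = 112°
tan(βl) = tan(112°) = -2.48
Z_in = Z_0·(Z_L + jZ_0·tanβl)/(Z_0 + jZ_L·tanβl)
     = 50·(250 − j124)/(50 − j620)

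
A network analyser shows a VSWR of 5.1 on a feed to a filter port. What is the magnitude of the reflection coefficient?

|Γ| = (S − 1)/(S + 1) = (5.1 − 1)/(5.1 + 1) = 4.1/6.1

|Γ| ≈ 0.672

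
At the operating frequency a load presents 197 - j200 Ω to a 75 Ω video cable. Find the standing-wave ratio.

Γ = (Z_L − Z_0)/(Z_L + Z_0) = (122 − j200)/(272 − j200)
|Γ| = 234/338 = 0.694
VSWR = (1 + |Γ|)/(1 − |Γ|) = 1.69/0.306

VSWR ≈ 5.53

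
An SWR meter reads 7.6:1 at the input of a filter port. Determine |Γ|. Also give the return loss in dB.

|Γ| ≈ 0.767; return loss ≈ 2.3 dB

|Γ| = (S − 1)/(S + 1) = (7.6 − 1)/(7.6 + 1) = 6.6/8.6
RL = −20·log₁₀|Γ| = −20·log₁₀(0.767)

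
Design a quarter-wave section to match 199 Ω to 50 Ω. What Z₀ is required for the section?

Z_qwt ≈ 99.7 Ω

Z_qwt = √(Z_0·R_L) = √(50 × 199) = √9950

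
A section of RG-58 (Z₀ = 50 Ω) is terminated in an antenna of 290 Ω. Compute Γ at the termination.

Γ = (Z_L − Z_0)/(Z_L + Z_0) = (290 − 50)/(290 + 50) = 240/340

Γ = 0.706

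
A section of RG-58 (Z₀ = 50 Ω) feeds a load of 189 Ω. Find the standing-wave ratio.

VSWR ≈ 3.78

For a purely resistive load, VSWR = R_L/Z_0 or Z_0/R_L (whichever > 1) = 189/50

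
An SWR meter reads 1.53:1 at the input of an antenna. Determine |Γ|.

|Γ| ≈ 0.209

|Γ| = (S − 1)/(S + 1) = (1.53 − 1)/(1.53 + 1) = 0.53/2.53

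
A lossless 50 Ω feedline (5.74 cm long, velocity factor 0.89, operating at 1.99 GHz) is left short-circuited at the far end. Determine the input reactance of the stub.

X_in ≈ -24.4 Ω (capacitive)

λ = v/f = 0.89·c / 1.99 GHz = 0.134 m
βl = 2π·l/λ = 2π × 0.428 = 154°
tan(βl) = -0.487
For a short-circuited stub, Z_in = jZ_0·tan(βl)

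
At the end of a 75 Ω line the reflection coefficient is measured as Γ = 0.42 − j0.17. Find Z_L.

Z_L = Z_0·(1 + Γ)/(1 − Γ) = 75·(1.42 − j0.17)/(0.58 + j0.17)

Z_L ≈ 163 − j69.8 Ω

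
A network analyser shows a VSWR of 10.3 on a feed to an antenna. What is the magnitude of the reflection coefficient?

|Γ| ≈ 0.823

|Γ| = (S − 1)/(S + 1) = (10.3 − 1)/(10.3 + 1) = 9.3/11.3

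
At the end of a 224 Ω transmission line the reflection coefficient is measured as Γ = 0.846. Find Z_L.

Z_L ≈ 2690 Ω

Z_L = Z_0·(1 + Γ)/(1 − Γ) = 224·(1.85)/(0.154)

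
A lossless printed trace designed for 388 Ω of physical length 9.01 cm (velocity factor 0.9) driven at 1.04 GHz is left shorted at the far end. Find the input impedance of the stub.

λ = v/f = 0.9·c / 1.04 GHz = 0.26 m
βl = 2π·l/λ = 2π × 0.347 = 125°
tan(βl) = -1.43
For a shorted stub, Z_in = jZ_0·tan(βl)

Z_in ≈ −j555 Ω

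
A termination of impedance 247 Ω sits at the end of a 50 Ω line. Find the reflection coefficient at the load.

Γ = (Z_L − Z_0)/(Z_L + Z_0) = (247 − 50)/(247 + 50) = 197/297

Γ = 0.663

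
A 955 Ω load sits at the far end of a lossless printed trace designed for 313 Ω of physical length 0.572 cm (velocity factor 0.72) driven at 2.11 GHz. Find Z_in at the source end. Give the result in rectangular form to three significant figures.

λ = v/f = 0.72·c / 2.11 GHz = 0.102 m
βl = 2π·l/λ = 2π × 0.0559 = 20.1°
tan(βl) = tan(20.1°) = 0.366
Z_in = Z_0·(Z_L + jZ_0·tanβl)/(Z_0 + jZ_L·tanβl)
     = 313·(955 + j115)/(313 + j350)

Z_in ≈ 482 − j424 Ω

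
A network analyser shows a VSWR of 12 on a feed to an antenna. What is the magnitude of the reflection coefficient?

|Γ| ≈ 0.846

|Γ| = (S − 1)/(S + 1) = (12 − 1)/(12 + 1) = 11/13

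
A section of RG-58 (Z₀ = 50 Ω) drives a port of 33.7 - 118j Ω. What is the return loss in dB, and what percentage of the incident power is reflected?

Γ = (-16.3 − j118)/(83.7 − j118), |Γ| = 0.823
RL = −20·log₁₀(0.823) = 1.69 dB
P_refl/P_inc = |Γ|² = 0.678

RL ≈ 1.69 dB; 67.8% of incident power reflected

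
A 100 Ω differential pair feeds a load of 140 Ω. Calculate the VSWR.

Γ = (140 − 100)/(140 + 100) = 0.167
VSWR = (1 + 0.167)/(1 − 0.167)

VSWR ≈ 1.4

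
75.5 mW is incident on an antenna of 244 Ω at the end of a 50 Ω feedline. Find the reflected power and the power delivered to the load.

Γ = (244 − 50)/(244 + 50) = 0.66
|Γ|² = 0.435
P_refl = |Γ|²·P_inc = 32.9 mW, P_del = (1 − |Γ|²)·P_inc = 42.6 mW

P_reflected ≈ 32.9 mW; P_delivered ≈ 42.6 mW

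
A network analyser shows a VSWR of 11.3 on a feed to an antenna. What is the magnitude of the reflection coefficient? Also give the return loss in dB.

|Γ| ≈ 0.837; return loss ≈ 1.54 dB

|Γ| = (S − 1)/(S + 1) = (11.3 − 1)/(11.3 + 1) = 10.3/12.3
RL = −20·log₁₀|Γ| = −20·log₁₀(0.837)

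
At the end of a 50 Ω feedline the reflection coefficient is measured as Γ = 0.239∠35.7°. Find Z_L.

Z_L = Z_0·(1 + Γ)/(1 − Γ) = 50·(1.19 + j0.139)/(0.806 − j0.139)

Z_L ≈ 70.5 + j20.8 Ω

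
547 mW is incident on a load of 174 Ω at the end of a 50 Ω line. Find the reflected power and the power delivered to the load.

P_reflected ≈ 168 mW; P_delivered ≈ 379 mW

Γ = (174 − 50)/(174 + 50) = 0.554
|Γ|² = 0.306
P_refl = |Γ|²·P_inc = 168 mW, P_del = (1 − |Γ|²)·P_inc = 379 mW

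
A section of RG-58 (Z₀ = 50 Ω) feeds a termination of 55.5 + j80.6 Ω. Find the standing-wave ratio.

Γ = (Z_L − Z_0)/(Z_L + Z_0) = (5.5 + j80.6)/(105.5 + j80.6)
|Γ| = 80.8/133 = 0.608
VSWR = (1 + |Γ|)/(1 − |Γ|) = 1.61/0.392

VSWR ≈ 4.11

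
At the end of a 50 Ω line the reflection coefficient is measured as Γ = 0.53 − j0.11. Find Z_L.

Z_L ≈ 152 − j47.2 Ω

Z_L = Z_0·(1 + Γ)/(1 − Γ) = 50·(1.53 − j0.11)/(0.47 + j0.11)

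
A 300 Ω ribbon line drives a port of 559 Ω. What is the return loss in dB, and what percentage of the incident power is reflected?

RL ≈ 10.4 dB; 9.09% of incident power reflected

Γ = (559 − 300)/(559 + 300) = 0.302
RL = −20·log₁₀(0.302) = 10.4 dB
P_refl/P_inc = |Γ|² = 0.0909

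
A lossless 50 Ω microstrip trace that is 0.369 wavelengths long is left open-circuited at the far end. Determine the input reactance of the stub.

X_in ≈ 46.4 Ω (inductive)

βl = 2π × 0.369 = 133°
tan(βl) = -1.08
For an open-circuited stub, Z_in = −jZ_0·cot(βl) = −jZ_0/tan(βl)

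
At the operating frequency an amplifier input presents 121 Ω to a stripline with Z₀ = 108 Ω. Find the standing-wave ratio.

VSWR ≈ 1.12

Γ = (121 − 108)/(121 + 108) = 0.0568
VSWR = (1 + 0.0568)/(1 − 0.0568)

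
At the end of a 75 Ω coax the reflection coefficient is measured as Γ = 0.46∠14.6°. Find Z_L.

Z_L = Z_0·(1 + Γ)/(1 − Γ) = 75·(1.45 + j0.116)/(0.555 − j0.116)

Z_L ≈ 184 + j54.1 Ω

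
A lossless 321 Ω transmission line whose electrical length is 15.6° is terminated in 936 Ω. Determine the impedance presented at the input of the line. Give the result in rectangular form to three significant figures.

Z_in ≈ 607 − j404 Ω

tan(βl) = tan(15.6°) = 0.279
Z_in = Z_0·(Z_L + jZ_0·tanβl)/(Z_0 + jZ_L·tanβl)
     = 321·(936 + j89.6)/(321 + j261)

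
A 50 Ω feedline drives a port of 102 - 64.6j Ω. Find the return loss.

RL ≈ 5.98 dB

Γ = (52 − j64.6)/(152 − j64.6), |Γ| = 0.502
RL = −20·log₁₀|Γ| = −20·log₁₀(0.502)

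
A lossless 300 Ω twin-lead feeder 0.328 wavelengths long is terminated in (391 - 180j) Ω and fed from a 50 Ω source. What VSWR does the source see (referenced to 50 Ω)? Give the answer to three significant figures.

VSWR ≈ 8.02

βl = 2π × 0.328 = 118°
tan(βl) = -1.87
Z_in = Z_0·(Z_L + jZ_0·tanβl)/(Z_0 + jZ_L·tanβl) = 295 + j175 Ω
Γ_s = (Z_in − Z_s)/(Z_in + Z_s) = (245 + j175)/(345 + j175), |Γ_s| = 0.778
VSWR = (1 + |Γ_s|)/(1 − |Γ_s|)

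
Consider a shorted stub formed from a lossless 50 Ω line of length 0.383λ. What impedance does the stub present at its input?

βl = 2π × 0.383 = 138°
tan(βl) = -0.904
For a shorted stub, Z_in = jZ_0·tan(βl)

Z_in ≈ −j45.2 Ω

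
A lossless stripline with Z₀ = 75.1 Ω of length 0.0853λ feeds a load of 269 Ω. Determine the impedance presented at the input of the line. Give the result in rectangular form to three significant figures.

Z_in ≈ 65.9 − j95.5 Ω

βl = 2π × 0.0853 = 30.7°
tan(βl) = tan(30.7°) = 0.594
Z_in = Z_0·(Z_L + jZ_0·tanβl)/(Z_0 + jZ_L·tanβl)
     = 75.1·(269 + j44.6)/(75.1 + j160)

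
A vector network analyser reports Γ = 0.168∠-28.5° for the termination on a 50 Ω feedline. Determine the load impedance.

Z_L ≈ 66.3 − j10.9 Ω

Z_L = Z_0·(1 + Γ)/(1 − Γ) = 50·(1.15 − j0.0802)/(0.852 + j0.0802)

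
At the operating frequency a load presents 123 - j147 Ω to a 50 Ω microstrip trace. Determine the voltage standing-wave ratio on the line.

Γ = (Z_L − Z_0)/(Z_L + Z_0) = (73 − j147)/(173 − j147)
|Γ| = 164/227 = 0.723
VSWR = (1 + |Γ|)/(1 − |Γ|) = 1.72/0.277

VSWR ≈ 6.22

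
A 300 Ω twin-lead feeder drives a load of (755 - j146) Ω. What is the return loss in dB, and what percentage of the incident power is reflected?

RL ≈ 6.96 dB; 20.1% of incident power reflected

Γ = (455 − j146)/(1055 − j146), |Γ| = 0.449
RL = −20·log₁₀(0.449) = 6.96 dB
P_refl/P_inc = |Γ|² = 0.201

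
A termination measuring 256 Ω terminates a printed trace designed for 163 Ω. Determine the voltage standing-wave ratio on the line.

VSWR ≈ 1.57

Γ = (256 − 163)/(256 + 163) = 0.222
VSWR = (1 + 0.222)/(1 − 0.222)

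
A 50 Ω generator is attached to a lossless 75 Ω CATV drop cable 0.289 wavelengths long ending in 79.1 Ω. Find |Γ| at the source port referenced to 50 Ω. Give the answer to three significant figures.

βl = 2π × 0.289 = 104°
tan(βl) = -4
Z_in = Z_0·(Z_L + jZ_0·tanβl)/(Z_0 + jZ_L·tanβl) = 71.5 + j1.79 Ω
Γ_s = (Z_in − Z_s)/(Z_in + Z_s) = (21.5 + j1.79)/(122 + j1.79), |Γ_s| = 0.178

|Γ| ≈ 0.178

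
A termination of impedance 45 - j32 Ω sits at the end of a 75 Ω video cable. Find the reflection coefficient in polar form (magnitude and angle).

Γ ≈ 0.353 ∠ -118°

Γ = (Z_L − Z_0)/(Z_L + Z_0) = (-30 − j32)/(120 − j32)
|Γ| = 43.9/124 = 0.353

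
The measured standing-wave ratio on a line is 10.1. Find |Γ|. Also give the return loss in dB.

|Γ| ≈ 0.82; return loss ≈ 1.73 dB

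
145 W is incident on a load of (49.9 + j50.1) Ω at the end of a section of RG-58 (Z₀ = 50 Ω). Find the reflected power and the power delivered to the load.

|Γ| = |(-0.1 + j50.1)/(99.9 + j50.1)| = 0.448
|Γ|² = 0.201
P_refl = |Γ|²·P_inc = 29.1 W, P_del = (1 − |Γ|²)·P_inc = 116 W

P_reflected ≈ 29.1 W; P_delivered ≈ 116 W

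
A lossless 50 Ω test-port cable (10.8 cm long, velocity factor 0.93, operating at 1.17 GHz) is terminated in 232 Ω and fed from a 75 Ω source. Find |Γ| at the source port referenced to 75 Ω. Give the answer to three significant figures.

|Γ| ≈ 0.549

λ = v/f = 0.93·c / 1.17 GHz = 0.238 m
βl = 2π·l/λ = 2π × 0.453 = 163°
tan(βl) = -0.305
Z_in = Z_0·(Z_L + jZ_0·tanβl)/(Z_0 + jZ_L·tanβl) = 84.5 + j104 Ω
Γ_s = (Z_in − Z_s)/(Z_in + Z_s) = (9.49 + j104)/(159 + j104), |Γ_s| = 0.549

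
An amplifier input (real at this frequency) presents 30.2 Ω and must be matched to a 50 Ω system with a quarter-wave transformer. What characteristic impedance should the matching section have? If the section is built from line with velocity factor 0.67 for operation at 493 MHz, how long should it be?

Z_qwt ≈ 38.9 Ω; length ≈ 10.2 cm

Z_qwt = √(Z_0·R_L) = √(50 × 30.2) = √1510
λ = 0.67·c/f = 0.408 m, so l = λ/4 = 0.102 m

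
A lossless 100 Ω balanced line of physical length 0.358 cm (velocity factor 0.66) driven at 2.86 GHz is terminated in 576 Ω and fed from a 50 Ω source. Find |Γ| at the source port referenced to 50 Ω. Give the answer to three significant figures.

|Γ| ≈ 0.828

λ = v/f = 0.66·c / 2.86 GHz = 0.0692 m
βl = 2π·l/λ = 2π × 0.0517 = 18.6°
tan(βl) = 0.337
Z_in = Z_0·(Z_L + jZ_0·tanβl)/(Z_0 + jZ_L·tanβl) = 135 − j227 Ω
Γ_s = (Z_in − Z_s)/(Z_in + Z_s) = (84.6 − j227)/(185 − j227), |Γ_s| = 0.828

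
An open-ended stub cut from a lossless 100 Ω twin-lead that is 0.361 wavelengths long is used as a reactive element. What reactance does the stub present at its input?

βl = 2π × 0.361 = 130°
tan(βl) = -1.19
For an open-ended stub, Z_in = −jZ_0·cot(βl) = −jZ_0/tan(βl)

X_in ≈ 83.8 Ω (inductive)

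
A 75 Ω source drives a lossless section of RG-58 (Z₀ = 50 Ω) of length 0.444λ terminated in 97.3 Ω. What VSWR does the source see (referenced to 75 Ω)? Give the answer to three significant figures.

βl = 2π × 0.444 = 160°
tan(βl) = -0.367
Z_in = Z_0·(Z_L + jZ_0·tanβl)/(Z_0 + jZ_L·tanβl) = 73.1 + j33.9 Ω
Γ_s = (Z_in − Z_s)/(Z_in + Z_s) = (-1.9 + j33.9)/(148 + j33.9), |Γ_s| = 0.223
VSWR = (1 + |Γ_s|)/(1 − |Γ_s|)

VSWR ≈ 1.57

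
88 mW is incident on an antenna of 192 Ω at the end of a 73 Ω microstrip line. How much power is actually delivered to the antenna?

P_delivered ≈ 70.3 mW

Γ = (192 − 73)/(192 + 73) = 0.449
|Γ|² = 0.202
P_refl = |Γ|²·P_inc = 17.7 mW, P_del = (1 − |Γ|²)·P_inc = 70.3 mW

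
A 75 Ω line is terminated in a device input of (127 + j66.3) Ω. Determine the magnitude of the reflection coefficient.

|Γ| ≈ 0.396

Γ = (Z_L − Z_0)/(Z_L + Z_0) = (52 + j66.3)/(202 + j66.3)
|Γ| = 84.3/213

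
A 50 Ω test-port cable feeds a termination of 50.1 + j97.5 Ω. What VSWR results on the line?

VSWR ≈ 5.62

Γ = (Z_L − Z_0)/(Z_L + Z_0) = (0.1 + j97.5)/(100.1 + j97.5)
|Γ| = 97.5/140 = 0.698
VSWR = (1 + |Γ|)/(1 − |Γ|) = 1.7/0.302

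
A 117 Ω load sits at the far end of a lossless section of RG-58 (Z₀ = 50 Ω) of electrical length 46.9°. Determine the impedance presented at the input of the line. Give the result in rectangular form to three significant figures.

tan(βl) = tan(46.9°) = 1.07
Z_in = Z_0·(Z_L + jZ_0·tanβl)/(Z_0 + jZ_L·tanβl)
     = 50·(117 + j53.4)/(50 + j125)

Z_in ≈ 34.6 − j33 Ω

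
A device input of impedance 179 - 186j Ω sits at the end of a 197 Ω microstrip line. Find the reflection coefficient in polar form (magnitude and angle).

Γ = (Z_L − Z_0)/(Z_L + Z_0) = (-18 − j186)/(376 − j186)
|Γ| = 187/419 = 0.445

Γ ≈ 0.445 ∠ -69.2°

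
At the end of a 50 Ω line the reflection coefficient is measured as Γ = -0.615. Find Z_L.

Z_L ≈ 11.9 Ω

Z_L = Z_0·(1 + Γ)/(1 − Γ) = 50·(0.385)/(1.61)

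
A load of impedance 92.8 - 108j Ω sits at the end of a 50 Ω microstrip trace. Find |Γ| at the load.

|Γ| ≈ 0.649

Γ = (Z_L − Z_0)/(Z_L + Z_0) = (42.8 − j108)/(142.8 − j108)
|Γ| = 116/179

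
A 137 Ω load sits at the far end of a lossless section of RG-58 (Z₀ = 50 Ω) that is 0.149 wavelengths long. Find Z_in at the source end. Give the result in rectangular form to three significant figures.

βl = 2π × 0.149 = 53.6°
tan(βl) = tan(53.6°) = 1.36
Z_in = Z_0·(Z_L + jZ_0·tanβl)/(Z_0 + jZ_L·tanβl)
     = 50·(137 + j67.9)/(50 + j186)

Z_in ≈ 26.2 − j29.8 Ω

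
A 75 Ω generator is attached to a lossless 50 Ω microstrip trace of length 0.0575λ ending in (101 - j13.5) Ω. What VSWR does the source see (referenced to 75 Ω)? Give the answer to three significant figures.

βl = 2π × 0.0575 = 20.7°
tan(βl) = 0.378
Z_in = Z_0·(Z_L + jZ_0·tanβl)/(Z_0 + jZ_L·tanβl) = 64.2 − j39.6 Ω
Γ_s = (Z_in − Z_s)/(Z_in + Z_s) = (-10.8 − j39.6)/(139 − j39.6), |Γ_s| = 0.283
VSWR = (1 + |Γ_s|)/(1 − |Γ_s|)

VSWR ≈ 1.79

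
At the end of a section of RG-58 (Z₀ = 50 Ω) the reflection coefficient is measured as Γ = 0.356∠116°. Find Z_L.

Z_L = Z_0·(1 + Γ)/(1 − Γ) = 50·(0.844 + j0.32)/(1.16 − j0.32)

Z_L ≈ 30.3 + j22.2 Ω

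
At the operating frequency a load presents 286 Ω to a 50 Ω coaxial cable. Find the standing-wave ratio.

Γ = (286 − 50)/(286 + 50) = 0.702
VSWR = (1 + 0.702)/(1 − 0.702)

VSWR ≈ 5.72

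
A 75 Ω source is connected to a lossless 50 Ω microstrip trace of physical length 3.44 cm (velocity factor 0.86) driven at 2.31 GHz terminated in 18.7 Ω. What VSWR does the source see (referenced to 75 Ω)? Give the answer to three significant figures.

VSWR ≈ 2.11

λ = v/f = 0.86·c / 2.31 GHz = 0.112 m
βl = 2π·l/λ = 2π × 0.308 = 111°
tan(βl) = -2.62
Z_in = Z_0·(Z_L + jZ_0·tanβl)/(Z_0 + jZ_L·tanβl) = 75.1 − j57.5 Ω
Γ_s = (Z_in − Z_s)/(Z_in + Z_s) = (0.0591 − j57.5)/(150 − j57.5), |Γ_s| = 0.358
VSWR = (1 + |Γ_s|)/(1 − |Γ_s|)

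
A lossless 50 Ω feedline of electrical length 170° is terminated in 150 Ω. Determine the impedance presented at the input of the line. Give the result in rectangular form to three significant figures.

tan(βl) = tan(170°) = -0.176
Z_in = Z_0·(Z_L + jZ_0·tanβl)/(Z_0 + jZ_L·tanβl)
     = 50·(150 − j8.82)/(50 − j26.4)

Z_in ≈ 121 + j55.1 Ω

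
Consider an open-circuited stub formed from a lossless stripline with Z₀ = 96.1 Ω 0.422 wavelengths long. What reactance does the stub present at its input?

X_in ≈ 180 Ω (inductive)

βl = 2π × 0.422 = 152°
tan(βl) = -0.534
For an open-circuited stub, Z_in = −jZ_0·cot(βl) = −jZ_0/tan(βl)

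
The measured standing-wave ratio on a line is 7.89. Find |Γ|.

|Γ| ≈ 0.775

|Γ| = (S − 1)/(S + 1) = (7.89 − 1)/(7.89 + 1) = 6.89/8.89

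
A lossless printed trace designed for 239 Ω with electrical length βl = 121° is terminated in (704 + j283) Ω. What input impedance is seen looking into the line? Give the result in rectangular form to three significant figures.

tan(βl) = tan(121°) = -1.66
Z_in = Z_0·(Z_L + jZ_0·tanβl)/(Z_0 + jZ_L·tanβl)
     = 239·(704 − j115)/(710 − j1170)

Z_in ≈ 80.8 + j94.7 Ω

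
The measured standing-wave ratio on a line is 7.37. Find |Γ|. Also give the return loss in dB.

|Γ| ≈ 0.761; return loss ≈ 2.37 dB

|Γ| = (S − 1)/(S + 1) = (7.37 − 1)/(7.37 + 1) = 6.37/8.37
RL = −20·log₁₀|Γ| = −20·log₁₀(0.761)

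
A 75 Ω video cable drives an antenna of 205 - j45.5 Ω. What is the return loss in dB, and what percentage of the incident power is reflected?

Γ = (130 − j45.5)/(280 − j45.5), |Γ| = 0.486
RL = −20·log₁₀(0.486) = 6.28 dB
P_refl/P_inc = |Γ|² = 0.236

RL ≈ 6.28 dB; 23.6% of incident power reflected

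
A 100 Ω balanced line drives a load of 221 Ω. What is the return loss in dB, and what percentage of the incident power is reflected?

Γ = (221 − 100)/(221 + 100) = 0.377
RL = −20·log₁₀(0.377) = 8.47 dB
P_refl/P_inc = |Γ|² = 0.142

RL ≈ 8.47 dB; 14.2% of incident power reflected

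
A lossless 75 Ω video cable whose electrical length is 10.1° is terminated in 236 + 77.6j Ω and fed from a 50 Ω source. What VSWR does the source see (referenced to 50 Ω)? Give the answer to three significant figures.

VSWR ≈ 5.27

tan(βl) = 0.178
Z_in = Z_0·(Z_L + jZ_0·tanβl)/(Z_0 + jZ_L·tanβl) = 249 − j59.3 Ω
Γ_s = (Z_in − Z_s)/(Z_in + Z_s) = (199 − j59.3)/(299 − j59.3), |Γ_s| = 0.681
VSWR = (1 + |Γ_s|)/(1 − |Γ_s|)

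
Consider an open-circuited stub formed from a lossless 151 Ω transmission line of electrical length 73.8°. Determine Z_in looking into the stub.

tan(βl) = 3.44
For an open-circuited stub, Z_in = −jZ_0·cot(βl) = −jZ_0/tan(βl)

Z_in ≈ −j43.9 Ω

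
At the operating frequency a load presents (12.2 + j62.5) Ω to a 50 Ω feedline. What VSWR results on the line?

Γ = (Z_L − Z_0)/(Z_L + Z_0) = (-37.8 + j62.5)/(62.2 + j62.5)
|Γ| = 73/88.2 = 0.828
VSWR = (1 + |Γ|)/(1 − |Γ|) = 1.83/0.172

VSWR ≈ 10.7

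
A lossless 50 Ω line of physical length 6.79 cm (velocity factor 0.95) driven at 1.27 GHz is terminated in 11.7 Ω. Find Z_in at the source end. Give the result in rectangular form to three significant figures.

Z_in ≈ 75.9 − j94 Ω

λ = v/f = 0.95·c / 1.27 GHz = 0.224 m
βl = 2π·l/λ = 2π × 0.303 = 109°
tan(βl) = tan(109°) = -2.92
Z_in = Z_0·(Z_L + jZ_0·tanβl)/(Z_0 + jZ_L·tanβl)
     = 50·(11.7 − j146)/(50 − j34.1)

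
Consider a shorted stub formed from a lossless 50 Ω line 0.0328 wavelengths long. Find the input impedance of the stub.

Z_in ≈ +j10.5 Ω

βl = 2π × 0.0328 = 11.8°
tan(βl) = 0.209
For a shorted stub, Z_in = jZ_0·tan(βl)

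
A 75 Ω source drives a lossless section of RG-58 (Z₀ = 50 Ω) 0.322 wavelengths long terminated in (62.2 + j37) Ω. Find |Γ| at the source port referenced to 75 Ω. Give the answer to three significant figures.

|Γ| ≈ 0.497

βl = 2π × 0.322 = 116°
tan(βl) = -2.06
Z_in = Z_0·(Z_L + jZ_0·tanβl)/(Z_0 + jZ_L·tanβl) = 25.2 − j0.54 Ω
Γ_s = (Z_in − Z_s)/(Z_in + Z_s) = (-49.8 − j0.54)/(100 − j0.54), |Γ_s| = 0.497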